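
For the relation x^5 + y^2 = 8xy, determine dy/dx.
Apply d/dx to both sides, remembering that y depends on x. Each occurrence of y therefore brings in a y' = dy/dx via the chain rule.

With F(x, y) equal to the left-hand side minus the right, differentiate F term by term:
  d/dx[x^5] = 5x^4
  d/dx[-8xy] = -8x·y' - 8y
  d/dx[y^2] = 2y·y'
Adding these up, d/dx[F] = 0 becomes
  (5x^4 - 8y) + (-8x + 2y)·y' = 0,
so isolating y',
  dy/dx = -(5x^4 - 8y)/(-8x + 2y) = (5x^4 - 8y)/(2(4x - y))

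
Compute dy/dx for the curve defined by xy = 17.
Apply d/dx to both sides, remembering that y depends on x. Each occurrence of y therefore brings in a y' = dy/dx via the chain rule.

With F(x, y) equal to the left-hand side minus the right, differentiate F term by term:
  d/dx[xy] = x·y' + y
  d/dx[-17] = 0
Adding these up, d/dx[F] = 0 becomes
  (y) + (x)·y' = 0,
so isolating y',
  dy/dx = -(y)/(x) = -y/x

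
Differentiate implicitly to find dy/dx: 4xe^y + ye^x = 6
Differentiate both sides with respect to x, treating y as y(x). By the chain rule, any term containing y contributes a factor of y' = dy/dx when we differentiate it.

Move every term to one side and write the relation as F(x, y) = 0. Term by term,
  d/dx[4x·e^(y)] = 4x·y'·e^(y) + 4e^(y)
  d/dx[y·e^(x)] = y·e^(x) + y'·e^(x)
  d/dx[-6] = 0

The pieces without y' make up ∂F/∂x and the coefficient of y' is ∂F/∂y:
  ∂F/∂x = y·e^(x) + 4e^(y),
  ∂F/∂y = 4x·e^(y) + e^(x).

Since d/dx[F] = ∂F/∂x + (∂F/∂y)·y' = 0, solve for y':
  (∂F/∂y)·y' = -∂F/∂x
  dy/dx = -(∂F/∂x)/(∂F/∂y) = -(y·e^(x) + 4e^(y))/(4x·e^(y) + e^(x)) = (-y·e^(x) - 4e^(y))/(4x·e^(y) + e^(x))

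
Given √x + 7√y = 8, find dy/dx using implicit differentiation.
Apply d/dx to both sides, remembering that y depends on x. Each occurrence of y therefore brings in a y' = dy/dx via the chain rule.

With F(x, y) equal to the left-hand side minus the right, differentiate F term by term:
  d/dx[√(x)] = 1/(2√(x))
  d/dx[7√(y)] = 7·y'/(2√(y))
  d/dx[-8] = 0
Adding these up, d/dx[F] = 0 becomes
  (1/(2√(x))) + (7/(2√(y)))·y' = 0,
so isolating y',
  dy/dx = -(1/(2√(x)))/(7/(2√(y))) = -√(y)/(7√(x))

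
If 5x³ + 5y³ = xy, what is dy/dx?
Differentiate the relation implicitly: treat y = y(x) and apply the chain rule, so every y-derivative picks up a y' = dy/dx factor.

With everything moved to the left-hand side, differentiate term by term:
  d/dx[5x^3] = 15x^2
  d/dx[-xy] = -x·y' - y
  d/dx[5y^3] = 15y^2·y'

Separating the contributions that come from x directly and those that come through y:
  without y':      15x^2 - y
  multiplying y':  -x + 15y^2

so (15x^2 - y) + (-x + 15y^2)·y' = 0, and therefore
  dy/dx = -(15x^2 - y)/(-x + 15y^2) = (15x^2 - y)/(x - 15y^2)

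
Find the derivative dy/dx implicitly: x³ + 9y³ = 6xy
Apply d/dx to both sides, remembering that y depends on x. Each occurrence of y therefore brings in a y' = dy/dx via the chain rule.

With F(x, y) equal to the left-hand side minus the right, differentiate F term by term:
  d/dx[x^3] = 3x^2
  d/dx[-6xy] = -6x·y' - 6y
  d/dx[9y^3] = 27y^2·y'
Adding these up, d/dx[F] = 0 becomes
  (3x^2 - 6y) + (-6x + 27y^2)·y' = 0,
so isolating y',
  dy/dx = -(3x^2 - 6y)/(-6x + 27y^2) = (x^2 - 2y)/(2x - 9y^2)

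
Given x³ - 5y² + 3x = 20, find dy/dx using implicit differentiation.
Take d/dx of both sides. Since y is implicitly a function of x, the chain rule attaches a y' = dy/dx factor whenever we differentiate through y.

Set F(x, y) = (left side) − (right side), so the curve is F = 0. Differentiating each term of F:
  d/dx[x^3] = 3x^2
  d/dx[3x] = 3
  d/dx[-5y^2] = -10y·y'
  d/dx[-20] = 0

Collecting, the y'-free part is the partial derivative in x and the y' coefficient is the partial derivative in y:
  ∂F/∂x = 3x^2 + 3
  ∂F/∂y = -10y

so d/dx[F(x, y(x))] = ∂F/∂x + (∂F/∂y)·y' = 0. Rearranging,
  dy/dx = -(∂F/∂x)/(∂F/∂y) = -(3x^2 + 3)/(-10y) = 3(x^2 + 1)/(10y)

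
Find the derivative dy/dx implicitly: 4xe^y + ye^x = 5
Take d/dx of both sides. Since y is implicitly a function of x, the chain rule attaches a y' = dy/dx factor whenever we differentiate through y.

Set F(x, y) = (left side) − (right side), so the curve is F = 0. Differentiating each term of F:
  d/dx[4x·e^(y)] = 4x·y'·e^(y) + 4e^(y)
  d/dx[y·e^(x)] = y·e^(x) + y'·e^(x)
  d/dx[-5] = 0

Collecting, the y'-free part is the partial derivative in x and the y' coefficient is the partial derivative in y:
  ∂F/∂x = y·e^(x) + 4e^(y)
  ∂F/∂y = 4x·e^(y) + e^(x)

so d/dx[F(x, y(x))] = ∂F/∂x + (∂F/∂y)·y' = 0. Rearranging,
  dy/dx = -(∂F/∂x)/(∂F/∂y) = -(y·e^(x) + 4e^(y))/(4x·e^(y) + e^(x)) = (-y·e^(x) - 4e^(y))/(4x·e^(y) + e^(x))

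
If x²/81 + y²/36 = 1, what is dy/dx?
Differentiate the relation implicitly: treat y = y(x) and apply the chain rule, so every y-derivative picks up a y' = dy/dx factor.

With everything moved to the left-hand side, differentiate term by term:
  d/dx[x^2/81] = 2x/81
  d/dx[y^2/36] = y·y'/18
  d/dx[-1] = 0

Separating the contributions that come from x directly and those that come through y:
  without y':      2x/81
  multiplying y':  y/18

so (2x/81) + (y/18)·y' = 0, and therefore
  dy/dx = -(2x/81)/(y/18) = -4x/(9y)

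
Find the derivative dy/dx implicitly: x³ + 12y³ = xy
Differentiate the relation implicitly: treat y = y(x) and apply the chain rule, so every y-derivative picks up a y' = dy/dx factor.

With everything moved to the left-hand side, differentiate term by term:
  d/dx[x^3] = 3x^2
  d/dx[-xy] = -x·y' - y
  d/dx[12y^3] = 36y^2·y'

Separating the contributions that come from x directly and those that come through y:
  without y':      3x^2 - y
  multiplying y':  -x + 36y^2

so (3x^2 - y) + (-x + 36y^2)·y' = 0, and therefore
  dy/dx = -(3x^2 - y)/(-x + 36y^2) = (3x^2 - y)/(x - 36y^2)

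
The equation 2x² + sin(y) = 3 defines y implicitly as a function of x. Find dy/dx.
Differentiate the relation implicitly: treat y = y(x) and apply the chain rule, so every y-derivative picks up a y' = dy/dx factor.

With everything moved to the left-hand side, differentiate term by term:
  d/dx[2x^2] = 4x
  d/dx[sin(y)] = y'·cos(y)
  d/dx[-3] = 0

Separating the contributions that come from x directly and those that come through y:
  without y':      4x
  multiplying y':  cos(y)

so (4x) + (cos(y))·y' = 0, and therefore
  dy/dx = -(4x)/(cos(y)) = -4x/cos(y)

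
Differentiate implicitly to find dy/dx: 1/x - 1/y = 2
Apply d/dx to both sides, remembering that y depends on x. Each occurrence of y therefore brings in a y' = dy/dx via the chain rule.

With F(x, y) equal to the left-hand side minus the right, differentiate F term by term:
  d/dx[-1/y] = y'/y^2
  d/dx[1/x] = -1/x^2
  d/dx[-2] = 0
Adding these up, d/dx[F] = 0 becomes
  (-1/x^2) + (y^(-2))·y' = 0,
so isolating y',
  dy/dx = -(-1/x^2)/(y^(-2)) = y^2/x^2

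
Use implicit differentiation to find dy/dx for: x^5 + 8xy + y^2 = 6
Apply d/dx to both sides, remembering that y depends on x. Each occurrence of y therefore brings in a y' = dy/dx via the chain rule.

With F(x, y) equal to the left-hand side minus the right, differentiate F term by term:
  d/dx[x^5] = 5x^4
  d/dx[8xy] = 8x·y' + 8y
  d/dx[y^2] = 2y·y'
  d/dx[-6] = 0
Adding these up, d/dx[F] = 0 becomes
  (5x^4 + 8y) + (8x + 2y)·y' = 0,
so isolating y',
  dy/dx = -(5x^4 + 8y)/(8x + 2y) = (-5x^4 - 8y)/(2(4x + y))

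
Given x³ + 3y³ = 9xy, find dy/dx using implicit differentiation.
Differentiate the relation implicitly: treat y = y(x) and apply the chain rule, so every y-derivative picks up a y' = dy/dx factor.

With everything moved to the left-hand side, differentiate term by term:
  d/dx[x^3] = 3x^2
  d/dx[-9xy] = -9x·y' - 9y
  d/dx[3y^3] = 9y^2·y'

Separating the contributions that come from x directly and those that come through y:
  without y':      3x^2 - 9y
  multiplying y':  -9x + 9y^2

so (3x^2 - 9y) + (-9x + 9y^2)·y' = 0, and therefore
  dy/dx = -(3x^2 - 9y)/(-9x + 9y^2) = (x^2/3 - y)/(x - y^2)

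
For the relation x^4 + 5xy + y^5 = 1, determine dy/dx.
Differentiate both sides with respect to x, treating y as y(x). By the chain rule, any term containing y contributes a factor of y' = dy/dx when we differentiate it.

Move every term to one side and write the relation as F(x, y) = 0. Term by term,
  d/dx[x^4] = 4x^3
  d/dx[5xy] = 5x·y' + 5y
  d/dx[y^5] = 5y^4·y'
  d/dx[-1] = 0

The pieces without y' make up ∂F/∂x and the coefficient of y' is ∂F/∂y:
  ∂F/∂x = 4x^3 + 5y,
  ∂F/∂y = 5x + 5y^4.

Since d/dx[F] = ∂F/∂x + (∂F/∂y)·y' = 0, solve for y':
  (∂F/∂y)·y' = -∂F/∂x
  dy/dx = -(∂F/∂x)/(∂F/∂y) = -(4x^3 + 5y)/(5x + 5y^4) = (-4x^3/5 - y)/(x + y^4)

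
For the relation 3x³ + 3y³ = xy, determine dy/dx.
Differentiate the relation implicitly: treat y = y(x) and apply the chain rule, so every y-derivative picks up a y' = dy/dx factor.

With everything moved to the left-hand side, differentiate term by term:
  d/dx[3x^3] = 9x^2
  d/dx[-xy] = -x·y' - y
  d/dx[3y^3] = 9y^2·y'

Separating the contributions that come from x directly and those that come through y:
  without y':      9x^2 - y
  multiplying y':  -x + 9y^2

so (9x^2 - y) + (-x + 9y^2)·y' = 0, and therefore
  dy/dx = -(9x^2 - y)/(-x + 9y^2) = (9x^2 - y)/(x - 9y^2)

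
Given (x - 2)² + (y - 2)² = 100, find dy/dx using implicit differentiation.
Differentiate both sides with respect to x, treating y as y(x). By the chain rule, any term containing y contributes a factor of y' = dy/dx when we differentiate it.

Move every term to one side and write the relation as F(x, y) = 0. Term by term,
  d/dx[(x - 2)^2] = 2x - 4
  d/dx[(y - 2)^2] = 2·y'(y - 2)
  d/dx[-100] = 0

The pieces without y' make up ∂F/∂x and the coefficient of y' is ∂F/∂y:
  ∂F/∂x = 2x - 4,
  ∂F/∂y = 2y - 4.

Since d/dx[F] = ∂F/∂x + (∂F/∂y)·y' = 0, solve for y':
  (∂F/∂y)·y' = -∂F/∂x
  dy/dx = -(∂F/∂x)/(∂F/∂y) = -(2x - 4)/(2y - 4) = (2 - x)/(y - 2)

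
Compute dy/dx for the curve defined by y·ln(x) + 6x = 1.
Take d/dx of both sides. Since y is implicitly a function of x, the chain rule attaches a y' = dy/dx factor whenever we differentiate through y.

Set F(x, y) = (left side) − (right side), so the curve is F = 0. Differentiating each term of F:
  d/dx[6x] = 6
  d/dx[y·ln(x)] = y'·ln(x) + y/x
  d/dx[-1] = 0

Collecting, the y'-free part is the partial derivative in x and the y' coefficient is the partial derivative in y:
  ∂F/∂x = 6 + y/x
  ∂F/∂y = ln(x)

so d/dx[F(x, y(x))] = ∂F/∂x + (∂F/∂y)·y' = 0. Rearranging,
  dy/dx = -(∂F/∂x)/(∂F/∂y) = -(6 + y/x)/(ln(x))
        = -((6x + y)/x)/(ln(x)) = (-6x - y)/(x·ln(x))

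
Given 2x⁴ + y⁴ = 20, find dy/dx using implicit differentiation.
Take d/dx of both sides. Since y is implicitly a function of x, the chain rule attaches a y' = dy/dx factor whenever we differentiate through y.

Set F(x, y) = (left side) − (right side), so the curve is F = 0. Differentiating each term of F:
  d/dx[2x^4] = 8x^3
  d/dx[y^4] = 4y^3·y'
  d/dx[-20] = 0

Collecting, the y'-free part is the partial derivative in x and the y' coefficient is the partial derivative in y:
  ∂F/∂x = 8x^3
  ∂F/∂y = 4y^3

so d/dx[F(x, y(x))] = ∂F/∂x + (∂F/∂y)·y' = 0. Rearranging,
  dy/dx = -(∂F/∂x)/(∂F/∂y) = -(8x^3)/(4y^3) = -2x^3/y^3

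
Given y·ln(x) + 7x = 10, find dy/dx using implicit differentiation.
Apply d/dx to both sides, remembering that y depends on x. Each occurrence of y therefore brings in a y' = dy/dx via the chain rule.

With F(x, y) equal to the left-hand side minus the right, differentiate F term by term:
  d/dx[7x] = 7
  d/dx[y·ln(x)] = y'·ln(x) + y/x
  d/dx[-10] = 0
Adding these up, d/dx[F] = 0 becomes
  (7 + y/x) + (ln(x))·y' = 0,
so isolating y',
  dy/dx = -(7 + y/x)/(ln(x))
        = -((7x + y)/x)/(ln(x)) = (-7x - y)/(x·ln(x))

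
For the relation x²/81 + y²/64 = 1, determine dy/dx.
Apply d/dx to both sides, remembering that y depends on x. Each occurrence of y therefore brings in a y' = dy/dx via the chain rule.

With F(x, y) equal to the left-hand side minus the right, differentiate F term by term:
  d/dx[x^2/81] = 2x/81
  d/dx[y^2/64] = y·y'/32
  d/dx[-1] = 0
Adding these up, d/dx[F] = 0 becomes
  (2x/81) + (y/32)·y' = 0,
so isolating y',
  dy/dx = -(2x/81)/(y/32) = -64x/(81y)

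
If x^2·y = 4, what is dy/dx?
Differentiate the relation implicitly: treat y = y(x) and apply the chain rule, so every y-derivative picks up a y' = dy/dx factor.

With everything moved to the left-hand side, differentiate term by term:
  d/dx[x^2y] = x^2·y' + 2xy
  d/dx[-4] = 0

Separating the contributions that come from x directly and those that come through y:
  without y':      2xy
  multiplying y':  x^2

so (2xy) + (x^2)·y' = 0, and therefore
  dy/dx = -(2xy)/(x^2) = -2y/x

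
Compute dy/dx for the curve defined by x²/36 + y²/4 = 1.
Take d/dx of both sides. Since y is implicitly a function of x, the chain rule attaches a y' = dy/dx factor whenever we differentiate through y.

Set F(x, y) = (left side) − (right side), so the curve is F = 0. Differentiating each term of F:
  d/dx[x^2/36] = x/18
  d/dx[y^2/4] = y·y'/2
  d/dx[-1] = 0

Collecting, the y'-free part is the partial derivative in x and the y' coefficient is the partial derivative in y:
  ∂F/∂x = x/18
  ∂F/∂y = y/2

so d/dx[F(x, y(x))] = ∂F/∂x + (∂F/∂y)·y' = 0. Rearranging,
  dy/dx = -(∂F/∂x)/(∂F/∂y) = -(x/18)/(y/2) = -x/(9y)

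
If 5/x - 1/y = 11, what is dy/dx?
Differentiate both sides with respect to x, treating y as y(x). By the chain rule, any term containing y contributes a factor of y' = dy/dx when we differentiate it.

Move every term to one side and write the relation as F(x, y) = 0. Term by term,
  d/dx[-1/y] = y'/y^2
  d/dx[5/x] = -5/x^2
  d/dx[-11] = 0

The pieces without y' make up ∂F/∂x and the coefficient of y' is ∂F/∂y:
  ∂F/∂x = -5/x^2,
  ∂F/∂y = y^(-2).

Since d/dx[F] = ∂F/∂x + (∂F/∂y)·y' = 0, solve for y':
  (∂F/∂y)·y' = -∂F/∂x
  dy/dx = -(∂F/∂x)/(∂F/∂y) = -(-5/x^2)/(y^(-2)) = 5y^2/x^2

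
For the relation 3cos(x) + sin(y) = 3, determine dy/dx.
Apply d/dx to both sides, remembering that y depends on x. Each occurrence of y therefore brings in a y' = dy/dx via the chain rule.

With F(x, y) equal to the left-hand side minus the right, differentiate F term by term:
  d/dx[sin(y)] = y'·cos(y)
  d/dx[3cos(x)] = -3sin(x)
  d/dx[-3] = 0
Adding these up, d/dx[F] = 0 becomes
  (-3sin(x)) + (cos(y))·y' = 0,
so isolating y',
  dy/dx = -(-3sin(x))/(cos(y)) = 3sin(x)/cos(y)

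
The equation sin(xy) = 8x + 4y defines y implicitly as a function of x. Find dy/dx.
Take d/dx of both sides. Since y is implicitly a function of x, the chain rule attaches a y' = dy/dx factor whenever we differentiate through y.

Set F(x, y) = (left side) − (right side), so the curve is F = 0. Differentiating each term of F:
  d/dx[-8x] = -8
  d/dx[-4y] = -4·y'
  d/dx[sin(xy)] = (x·y' + y)·cos(xy)

Collecting, the y'-free part is the partial derivative in x and the y' coefficient is the partial derivative in y:
  ∂F/∂x = y·cos(xy) - 8
  ∂F/∂y = x·cos(xy) - 4

so d/dx[F(x, y(x))] = ∂F/∂x + (∂F/∂y)·y' = 0. Rearranging,
  dy/dx = -(∂F/∂x)/(∂F/∂y) = -(y·cos(xy) - 8)/(x·cos(xy) - 4) = (-y·cos(xy) + 8)/(x·cos(xy) - 4)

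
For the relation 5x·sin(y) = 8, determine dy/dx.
Apply d/dx to both sides, remembering that y depends on x. Each occurrence of y therefore brings in a y' = dy/dx via the chain rule.

With F(x, y) equal to the left-hand side minus the right, differentiate F term by term:
  d/dx[5x·sin(y)] = 5x·y'·cos(y) + 5sin(y)
  d/dx[-8] = 0
Adding these up, d/dx[F] = 0 becomes
  (5sin(y)) + (5x·cos(y))·y' = 0,
so isolating y',
  dy/dx = -(5sin(y))/(5x·cos(y)) = -tan(y)/x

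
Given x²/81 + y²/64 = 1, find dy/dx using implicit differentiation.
Differentiate both sides with respect to x, treating y as y(x). By the chain rule, any term containing y contributes a factor of y' = dy/dx when we differentiate it.

Move every term to one side and write the relation as F(x, y) = 0. Term by term,
  d/dx[x^2/81] = 2x/81
  d/dx[y^2/64] = y·y'/32
  d/dx[-1] = 0

The pieces without y' make up ∂F/∂x and the coefficient of y' is ∂F/∂y:
  ∂F/∂x = 2x/81,
  ∂F/∂y = y/32.

Since d/dx[F] = ∂F/∂x + (∂F/∂y)·y' = 0, solve for y':
  (∂F/∂y)·y' = -∂F/∂x
  dy/dx = -(∂F/∂x)/(∂F/∂y) = -(2x/81)/(y/32) = -64x/(81y)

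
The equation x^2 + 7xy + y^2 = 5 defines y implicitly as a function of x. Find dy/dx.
Differentiate both sides with respect to x, treating y as y(x). By the chain rule, any term containing y contributes a factor of y' = dy/dx when we differentiate it.

Move every term to one side and write the relation as F(x, y) = 0. Term by term,
  d/dx[x^2] = 2x
  d/dx[7xy] = 7x·y' + 7y
  d/dx[y^2] = 2y·y'
  d/dx[-5] = 0

The pieces without y' make up ∂F/∂x and the coefficient of y' is ∂F/∂y:
  ∂F/∂x = 2x + 7y,
  ∂F/∂y = 7x + 2y.

Since d/dx[F] = ∂F/∂x + (∂F/∂y)·y' = 0, solve for y':
  (∂F/∂y)·y' = -∂F/∂x
  dy/dx = -(∂F/∂x)/(∂F/∂y) = -(2x + 7y)/(7x + 2y) = (-2x - 7y)/(7x + 2y)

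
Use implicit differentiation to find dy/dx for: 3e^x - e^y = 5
Differentiate both sides with respect to x, treating y as y(x). By the chain rule, any term containing y contributes a factor of y' = dy/dx when we differentiate it.

Move every term to one side and write the relation as F(x, y) = 0. Term by term,
  d/dx[3e^(x)] = 3e^(x)
  d/dx[-e^(y)] = -y'·e^(y)
  d/dx[-5] = 0

The pieces without y' make up ∂F/∂x and the coefficient of y' is ∂F/∂y:
  ∂F/∂x = 3e^(x),
  ∂F/∂y = -e^(y).

Since d/dx[F] = ∂F/∂x + (∂F/∂y)·y' = 0, solve for y':
  (∂F/∂y)·y' = -∂F/∂x
  dy/dx = -(∂F/∂x)/(∂F/∂y) = -(3e^(x))/(-e^(y)) = 3e^(x - y)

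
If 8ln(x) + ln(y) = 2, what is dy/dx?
Apply d/dx to both sides, remembering that y depends on x. Each occurrence of y therefore brings in a y' = dy/dx via the chain rule.

With F(x, y) equal to the left-hand side minus the right, differentiate F term by term:
  d/dx[8ln(x)] = 8/x
  d/dx[ln(y)] = y'/y
  d/dx[-2] = 0
Adding these up, d/dx[F] = 0 becomes
  (8/x) + (1/y)·y' = 0,
so isolating y',
  dy/dx = -(8/x)/(1/y) = -8y/x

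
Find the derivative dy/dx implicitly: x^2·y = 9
Apply d/dx to both sides, remembering that y depends on x. Each occurrence of y therefore brings in a y' = dy/dx via the chain rule.

With F(x, y) equal to the left-hand side minus the right, differentiate F term by term:
  d/dx[x^2y] = x^2·y' + 2xy
  d/dx[-9] = 0
Adding these up, d/dx[F] = 0 becomes
  (2xy) + (x^2)·y' = 0,
so isolating y',
  dy/dx = -(2xy)/(x^2) = -2y/x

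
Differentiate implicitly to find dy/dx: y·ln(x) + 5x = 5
Differentiate the relation implicitly: treat y = y(x) and apply the chain rule, so every y-derivative picks up a y' = dy/dx factor.

With everything moved to the left-hand side, differentiate term by term:
  d/dx[5x] = 5
  d/dx[y·ln(x)] = y'·ln(x) + y/x
  d/dx[-5] = 0

Separating the contributions that come from x directly and those that come through y:
  without y':      5 + y/x
  multiplying y':  ln(x)

so (5 + y/x) + (ln(x))·y' = 0, and therefore
  dy/dx = -(5 + y/x)/(ln(x))
        = -((5x + y)/x)/(ln(x)) = (-5x - y)/(x·ln(x))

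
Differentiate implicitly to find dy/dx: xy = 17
Take d/dx of both sides. Since y is implicitly a function of x, the chain rule attaches a y' = dy/dx factor whenever we differentiate through y.

Set F(x, y) = (left side) − (right side), so the curve is F = 0. Differentiating each term of F:
  d/dx[xy] = x·y' + y
  d/dx[-17] = 0

Collecting, the y'-free part is the partial derivative in x and the y' coefficient is the partial derivative in y:
  ∂F/∂x = y
  ∂F/∂y = x

so d/dx[F(x, y(x))] = ∂F/∂x + (∂F/∂y)·y' = 0. Rearranging,
  dy/dx = -(∂F/∂x)/(∂F/∂y) = -(y)/(x) = -y/x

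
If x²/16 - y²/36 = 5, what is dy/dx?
Apply d/dx to both sides, remembering that y depends on x. Each occurrence of y therefore brings in a y' = dy/dx via the chain rule.

With F(x, y) equal to the left-hand side minus the right, differentiate F term by term:
  d/dx[x^2/16] = x/8
  d/dx[-y^2/36] = -y·y'/18
  d/dx[-5] = 0
Adding these up, d/dx[F] = 0 becomes
  (x/8) + (-y/18)·y' = 0,
so isolating y',
  dy/dx = -(x/8)/(-y/18) = 9x/(4y)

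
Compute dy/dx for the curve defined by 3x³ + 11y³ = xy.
Take d/dx of both sides. Since y is implicitly a function of x, the chain rule attaches a y' = dy/dx factor whenever we differentiate through y.

Set F(x, y) = (left side) − (right side), so the curve is F = 0. Differentiating each term of F:
  d/dx[3x^3] = 9x^2
  d/dx[-xy] = -x·y' - y
  d/dx[11y^3] = 33y^2·y'

Collecting, the y'-free part is the partial derivative in x and the y' coefficient is the partial derivative in y:
  ∂F/∂x = 9x^2 - y
  ∂F/∂y = -x + 33y^2

so d/dx[F(x, y(x))] = ∂F/∂x + (∂F/∂y)·y' = 0. Rearranging,
  dy/dx = -(∂F/∂x)/(∂F/∂y) = -(9x^2 - y)/(-x + 33y^2) = (9x^2 - y)/(x - 33y^2)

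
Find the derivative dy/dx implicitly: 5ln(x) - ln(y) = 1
Take d/dx of both sides. Since y is implicitly a function of x, the chain rule attaches a y' = dy/dx factor whenever we differentiate through y.

Set F(x, y) = (left side) − (right side), so the curve is F = 0. Differentiating each term of F:
  d/dx[5ln(x)] = 5/x
  d/dx[-ln(y)] = -y'/y
  d/dx[-1] = 0

Collecting, the y'-free part is the partial derivative in x and the y' coefficient is the partial derivative in y:
  ∂F/∂x = 5/x
  ∂F/∂y = -1/y

so d/dx[F(x, y(x))] = ∂F/∂x + (∂F/∂y)·y' = 0. Rearranging,
  dy/dx = -(∂F/∂x)/(∂F/∂y) = -(5/x)/(-1/y) = 5y/x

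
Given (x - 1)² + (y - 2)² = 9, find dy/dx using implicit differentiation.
Apply d/dx to both sides, remembering that y depends on x. Each occurrence of y therefore brings in a y' = dy/dx via the chain rule.

With F(x, y) equal to the left-hand side minus the right, differentiate F term by term:
  d/dx[(x - 1)^2] = 2x - 2
  d/dx[(y - 2)^2] = 2·y'(y - 2)
  d/dx[-9] = 0
Adding these up, d/dx[F] = 0 becomes
  (2x - 2) + (2y - 4)·y' = 0,
so isolating y',
  dy/dx = -(2x - 2)/(2y - 4) = (1 - x)/(y - 2)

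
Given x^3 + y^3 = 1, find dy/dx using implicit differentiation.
Take d/dx of both sides. Since y is implicitly a function of x, the chain rule attaches a y' = dy/dx factor whenever we differentiate through y.

Set F(x, y) = (left side) − (right side), so the curve is F = 0. Differentiating each term of F:
  d/dx[x^3] = 3x^2
  d/dx[y^3] = 3y^2·y'
  d/dx[-1] = 0

Collecting, the y'-free part is the partial derivative in x and the y' coefficient is the partial derivative in y:
  ∂F/∂x = 3x^2
  ∂F/∂y = 3y^2

so d/dx[F(x, y(x))] = ∂F/∂x + (∂F/∂y)·y' = 0. Rearranging,
  dy/dx = -(∂F/∂x)/(∂F/∂y) = -(3x^2)/(3y^2) = -x^2/y^2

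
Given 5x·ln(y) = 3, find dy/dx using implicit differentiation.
Apply d/dx to both sides, remembering that y depends on x. Each occurrence of y therefore brings in a y' = dy/dx via the chain rule.

With F(x, y) equal to the left-hand side minus the right, differentiate F term by term:
  d/dx[5x·ln(y)] = 5x·y'/y + 5ln(y)
  d/dx[-3] = 0
Adding these up, d/dx[F] = 0 becomes
  (5ln(y)) + (5x/y)·y' = 0,
so isolating y',
  dy/dx = -(5ln(y))/(5x/y) = -y·ln(y)/x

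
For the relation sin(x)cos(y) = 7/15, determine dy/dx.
Apply d/dx to both sides, remembering that y depends on x. Each occurrence of y therefore brings in a y' = dy/dx via the chain rule.

With F(x, y) equal to the left-hand side minus the right, differentiate F term by term:
  d/dx[sin(x)·cos(y)] = -y'·sin(x)·sin(y) + cos(x)·cos(y)
  d/dx[-7/15] = 0
Adding these up, d/dx[F] = 0 becomes
  (cos(x)·cos(y)) + (-sin(x)·sin(y))·y' = 0,
so isolating y',
  dy/dx = -(cos(x)·cos(y))/(-sin(x)·sin(y)) = 1/(tan(x)·tan(y))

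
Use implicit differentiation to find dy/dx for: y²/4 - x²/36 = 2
Take d/dx of both sides. Since y is implicitly a function of x, the chain rule attaches a y' = dy/dx factor whenever we differentiate through y.

Set F(x, y) = (left side) − (right side), so the curve is F = 0. Differentiating each term of F:
  d/dx[-x^2/36] = -x/18
  d/dx[y^2/4] = y·y'/2
  d/dx[-2] = 0

Collecting, the y'-free part is the partial derivative in x and the y' coefficient is the partial derivative in y:
  ∂F/∂x = -x/18
  ∂F/∂y = y/2

so d/dx[F(x, y(x))] = ∂F/∂x + (∂F/∂y)·y' = 0. Rearranging,
  dy/dx = -(∂F/∂x)/(∂F/∂y) = -(-x/18)/(y/2) = x/(9y)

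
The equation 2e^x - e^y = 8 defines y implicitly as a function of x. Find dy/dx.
Differentiate the relation implicitly: treat y = y(x) and apply the chain rule, so every y-derivative picks up a y' = dy/dx factor.

With everything moved to the left-hand side, differentiate term by term:
  d/dx[2e^(x)] = 2e^(x)
  d/dx[-e^(y)] = -y'·e^(y)
  d/dx[-8] = 0

Separating the contributions that come from x directly and those that come through y:
  without y':      2e^(x)
  multiplying y':  -e^(y)

so (2e^(x)) + (-e^(y))·y' = 0, and therefore
  dy/dx = -(2e^(x))/(-e^(y)) = 2e^(x - y)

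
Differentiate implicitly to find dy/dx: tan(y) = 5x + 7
Differentiate both sides with respect to x, treating y as y(x). By the chain rule, any term containing y contributes a factor of y' = dy/dx when we differentiate it.

Move every term to one side and write the relation as F(x, y) = 0. Term by term,
  d/dx[-5x] = -5
  d/dx[tan(y)] = y'(tan(y)^2 + 1)
  d/dx[-7] = 0

The pieces without y' make up ∂F/∂x and the coefficient of y' is ∂F/∂y:
  ∂F/∂x = -5,
  ∂F/∂y = tan(y)^2 + 1.

Since d/dx[F] = ∂F/∂x + (∂F/∂y)·y' = 0, solve for y':
  (∂F/∂y)·y' = -∂F/∂x
  dy/dx = -(∂F/∂x)/(∂F/∂y) = -(-5)/(tan(y)^2 + 1) = 5cos(y)^2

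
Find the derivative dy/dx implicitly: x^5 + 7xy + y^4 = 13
Apply d/dx to both sides, remembering that y depends on x. Each occurrence of y therefore brings in a y' = dy/dx via the chain rule.

With F(x, y) equal to the left-hand side minus the right, differentiate F term by term:
  d/dx[x^5] = 5x^4
  d/dx[7xy] = 7x·y' + 7y
  d/dx[y^4] = 4y^3·y'
  d/dx[-13] = 0
Adding these up, d/dx[F] = 0 becomes
  (5x^4 + 7y) + (7x + 4y^3)·y' = 0,
so isolating y',
  dy/dx = -(5x^4 + 7y)/(7x + 4y^3) = (-5x^4 - 7y)/(7x + 4y^3)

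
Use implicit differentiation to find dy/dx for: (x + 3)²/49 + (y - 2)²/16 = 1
Differentiate the relation implicitly: treat y = y(x) and apply the chain rule, so every y-derivative picks up a y' = dy/dx factor.

With everything moved to the left-hand side, differentiate term by term:
  d/dx[(x + 3)^2/49] = 2x/49 + 6/49
  d/dx[(y - 2)^2/16] = y'(y - 2)/8
  d/dx[-1] = 0

Separating the contributions that come from x directly and those that come through y:
  without y':      2x/49 + 6/49
  multiplying y':  y/8 - 1/4

so (2x/49 + 6/49) + (y/8 - 1/4)·y' = 0, and therefore
  dy/dx = -(2x/49 + 6/49)/(y/8 - 1/4)
        = -(2(x + 3)/49)/((y - 2)/8) = 16(-x - 3)/(49(y - 2))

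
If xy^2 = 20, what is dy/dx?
Take d/dx of both sides. Since y is implicitly a function of x, the chain rule attaches a y' = dy/dx factor whenever we differentiate through y.

Set F(x, y) = (left side) − (right side), so the curve is F = 0. Differentiating each term of F:
  d/dx[xy^2] = 2xy·y' + y^2
  d/dx[-20] = 0

Collecting, the y'-free part is the partial derivative in x and the y' coefficient is the partial derivative in y:
  ∂F/∂x = y^2
  ∂F/∂y = 2xy

so d/dx[F(x, y(x))] = ∂F/∂x + (∂F/∂y)·y' = 0. Rearranging,
  dy/dx = -(∂F/∂x)/(∂F/∂y) = -(y^2)/(2xy) = -y/(2x)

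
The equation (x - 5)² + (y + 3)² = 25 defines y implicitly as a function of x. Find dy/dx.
Differentiate both sides with respect to x, treating y as y(x). By the chain rule, any term containing y contributes a factor of y' = dy/dx when we differentiate it.

Move every term to one side and write the relation as F(x, y) = 0. Term by term,
  d/dx[(x - 5)^2] = 2x - 10
  d/dx[(y + 3)^2] = 2·y'(y + 3)
  d/dx[-25] = 0

The pieces without y' make up ∂F/∂x and the coefficient of y' is ∂F/∂y:
  ∂F/∂x = 2x - 10,
  ∂F/∂y = 2y + 6.

Since d/dx[F] = ∂F/∂x + (∂F/∂y)·y' = 0, solve for y':
  (∂F/∂y)·y' = -∂F/∂x
  dy/dx = -(∂F/∂x)/(∂F/∂y) = -(2x - 10)/(2y + 6) = (5 - x)/(y + 3)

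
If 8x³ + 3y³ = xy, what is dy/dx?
Take d/dx of both sides. Since y is implicitly a function of x, the chain rule attaches a y' = dy/dx factor whenever we differentiate through y.

Set F(x, y) = (left side) − (right side), so the curve is F = 0. Differentiating each term of F:
  d/dx[8x^3] = 24x^2
  d/dx[-xy] = -x·y' - y
  d/dx[3y^3] = 9y^2·y'

Collecting, the y'-free part is the partial derivative in x and the y' coefficient is the partial derivative in y:
  ∂F/∂x = 24x^2 - y
  ∂F/∂y = -x + 9y^2

so d/dx[F(x, y(x))] = ∂F/∂x + (∂F/∂y)·y' = 0. Rearranging,
  dy/dx = -(∂F/∂x)/(∂F/∂y) = -(24x^2 - y)/(-x + 9y^2) = (24x^2 - y)/(x - 9y^2)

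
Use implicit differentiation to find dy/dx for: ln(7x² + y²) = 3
Differentiate both sides with respect to x, treating y as y(x). By the chain rule, any term containing y contributes a factor of y' = dy/dx when we differentiate it.

Move every term to one side and write the relation as F(x, y) = 0. Term by term,
  d/dx[ln(7x^2 + y^2)] = (14x + 2y·y')/(7x^2 + y^2)
  d/dx[-3] = 0

The pieces without y' make up ∂F/∂x and the coefficient of y' is ∂F/∂y:
  ∂F/∂x = 14x/(7x^2 + y^2),
  ∂F/∂y = 2y/(7x^2 + y^2).

Since d/dx[F] = ∂F/∂x + (∂F/∂y)·y' = 0, solve for y':
  (∂F/∂y)·y' = -∂F/∂x
  dy/dx = -(∂F/∂x)/(∂F/∂y) = -(14x/(7x^2 + y^2))/(2y/(7x^2 + y^2)) = -7x/y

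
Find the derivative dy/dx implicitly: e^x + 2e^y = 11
Differentiate both sides with respect to x, treating y as y(x). By the chain rule, any term containing y contributes a factor of y' = dy/dx when we differentiate it.

Move every term to one side and write the relation as F(x, y) = 0. Term by term,
  d/dx[e^(x)] = e^(x)
  d/dx[2e^(y)] = 2·y'·e^(y)
  d/dx[-11] = 0

The pieces without y' make up ∂F/∂x and the coefficient of y' is ∂F/∂y:
  ∂F/∂x = e^(x),
  ∂F/∂y = 2e^(y).

Since d/dx[F] = ∂F/∂x + (∂F/∂y)·y' = 0, solve for y':
  (∂F/∂y)·y' = -∂F/∂x
  dy/dx = -(∂F/∂x)/(∂F/∂y) = -(e^(x))/(2e^(y)) = -e^(x - y)/2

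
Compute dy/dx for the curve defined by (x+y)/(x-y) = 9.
Apply d/dx to both sides, remembering that y depends on x. Each occurrence of y therefore brings in a y' = dy/dx via the chain rule.

With F(x, y) equal to the left-hand side minus the right, differentiate F term by term:
  d/dx[(x + y)/(x - y)] = (y' + 1)/(x - y) + (x + y)(y' - 1)/(x - y)^2
  d/dx[-9] = 0
Adding these up, d/dx[F] = 0 becomes
  (1/(x - y) - (x + y)/(x - y)^2) + (1/(x - y) + (x + y)/(x - y)^2)·y' = 0,
so isolating y',
  dy/dx = -(1/(x - y) - (x + y)/(x - y)^2)/(1/(x - y) + (x + y)/(x - y)^2)
        = -(-2y/(x - y)^2)/(2x/(x - y)^2) = y/x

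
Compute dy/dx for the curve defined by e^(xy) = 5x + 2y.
Take d/dx of both sides. Since y is implicitly a function of x, the chain rule attaches a y' = dy/dx factor whenever we differentiate through y.

Set F(x, y) = (left side) − (right side), so the curve is F = 0. Differentiating each term of F:
  d/dx[-5x] = -5
  d/dx[-2y] = -2·y'
  d/dx[e^(xy)] = (x·y' + y)·e^(xy)

Collecting, the y'-free part is the partial derivative in x and the y' coefficient is the partial derivative in y:
  ∂F/∂x = y·e^(xy) - 5
  ∂F/∂y = x·e^(xy) - 2

so d/dx[F(x, y(x))] = ∂F/∂x + (∂F/∂y)·y' = 0. Rearranging,
  dy/dx = -(∂F/∂x)/(∂F/∂y) = -(y·e^(xy) - 5)/(x·e^(xy) - 2) = (-y·e^(xy) + 5)/(x·e^(xy) - 2)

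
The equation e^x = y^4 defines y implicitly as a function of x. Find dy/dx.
Differentiate the relation implicitly: treat y = y(x) and apply the chain rule, so every y-derivative picks up a y' = dy/dx factor.

With everything moved to the left-hand side, differentiate term by term:
  d/dx[-y^4] = -4y^3·y'
  d/dx[e^(x)] = e^(x)

Separating the contributions that come from x directly and those that come through y:
  without y':      e^(x)
  multiplying y':  -4y^3

so (e^(x)) + (-4y^3)·y' = 0, and therefore
  dy/dx = -(e^(x))/(-4y^3) = e^(x)/(4y^3)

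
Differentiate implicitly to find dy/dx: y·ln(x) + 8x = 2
Differentiate the relation implicitly: treat y = y(x) and apply the chain rule, so every y-derivative picks up a y' = dy/dx factor.

With everything moved to the left-hand side, differentiate term by term:
  d/dx[8x] = 8
  d/dx[y·ln(x)] = y'·ln(x) + y/x
  d/dx[-2] = 0

Separating the contributions that come from x directly and those that come through y:
  without y':      8 + y/x
  multiplying y':  ln(x)

so (8 + y/x) + (ln(x))·y' = 0, and therefore
  dy/dx = -(8 + y/x)/(ln(x))
        = -((8x + y)/x)/(ln(x)) = (-8x - y)/(x·ln(x))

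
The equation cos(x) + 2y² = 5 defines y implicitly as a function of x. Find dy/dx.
Take d/dx of both sides. Since y is implicitly a function of x, the chain rule attaches a y' = dy/dx factor whenever we differentiate through y.

Set F(x, y) = (left side) − (right side), so the curve is F = 0. Differentiating each term of F:
  d/dx[2y^2] = 4y·y'
  d/dx[cos(x)] = -sin(x)
  d/dx[-5] = 0

Collecting, the y'-free part is the partial derivative in x and the y' coefficient is the partial derivative in y:
  ∂F/∂x = -sin(x)
  ∂F/∂y = 4y

so d/dx[F(x, y(x))] = ∂F/∂x + (∂F/∂y)·y' = 0. Rearranging,
  dy/dx = -(∂F/∂x)/(∂F/∂y) = -(-sin(x))/(4y) = sin(x)/(4y)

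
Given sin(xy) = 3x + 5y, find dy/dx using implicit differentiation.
Take d/dx of both sides. Since y is implicitly a function of x, the chain rule attaches a y' = dy/dx factor whenever we differentiate through y.

Set F(x, y) = (left side) − (right side), so the curve is F = 0. Differentiating each term of F:
  d/dx[-3x] = -3
  d/dx[-5y] = -5·y'
  d/dx[sin(xy)] = (x·y' + y)·cos(xy)

Collecting, the y'-free part is the partial derivative in x and the y' coefficient is the partial derivative in y:
  ∂F/∂x = y·cos(xy) - 3
  ∂F/∂y = x·cos(xy) - 5

so d/dx[F(x, y(x))] = ∂F/∂x + (∂F/∂y)·y' = 0. Rearranging,
  dy/dx = -(∂F/∂x)/(∂F/∂y) = -(y·cos(xy) - 3)/(x·cos(xy) - 5) = (-y·cos(xy) + 3)/(x·cos(xy) - 5)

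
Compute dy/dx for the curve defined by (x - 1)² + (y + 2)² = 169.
Differentiate the relation implicitly: treat y = y(x) and apply the chain rule, so every y-derivative picks up a y' = dy/dx factor.

With everything moved to the left-hand side, differentiate term by term:
  d/dx[(x - 1)^2] = 2x - 2
  d/dx[(y + 2)^2] = 2·y'(y + 2)
  d/dx[-169] = 0

Separating the contributions that come from x directly and those that come through y:
  without y':      2x - 2
  multiplying y':  2y + 4

so (2x - 2) + (2y + 4)·y' = 0, and therefore
  dy/dx = -(2x - 2)/(2y + 4) = (1 - x)/(y + 2)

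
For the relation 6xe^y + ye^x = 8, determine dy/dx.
Apply d/dx to both sides, remembering that y depends on x. Each occurrence of y therefore brings in a y' = dy/dx via the chain rule.

With F(x, y) equal to the left-hand side minus the right, differentiate F term by term:
  d/dx[6x·e^(y)] = 6x·y'·e^(y) + 6e^(y)
  d/dx[y·e^(x)] = y·e^(x) + y'·e^(x)
  d/dx[-8] = 0
Adding these up, d/dx[F] = 0 becomes
  (y·e^(x) + 6e^(y)) + (6x·e^(y) + e^(x))·y' = 0,
so isolating y',
  dy/dx = -(y·e^(x) + 6e^(y))/(6x·e^(y) + e^(x)) = (-y·e^(x) - 6e^(y))/(6x·e^(y) + e^(x))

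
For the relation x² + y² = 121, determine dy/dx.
Take d/dx of both sides. Since y is implicitly a function of x, the chain rule attaches a y' = dy/dx factor whenever we differentiate through y.

Set F(x, y) = (left side) − (right side), so the curve is F = 0. Differentiating each term of F:
  d/dx[x^2] = 2x
  d/dx[y^2] = 2y·y'
  d/dx[-121] = 0

Collecting, the y'-free part is the partial derivative in x and the y' coefficient is the partial derivative in y:
  ∂F/∂x = 2x
  ∂F/∂y = 2y

so d/dx[F(x, y(x))] = ∂F/∂x + (∂F/∂y)·y' = 0. Rearranging,
  dy/dx = -(∂F/∂x)/(∂F/∂y) = -(2x)/(2y) = -x/y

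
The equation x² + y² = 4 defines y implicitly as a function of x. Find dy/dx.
Apply d/dx to both sides, remembering that y depends on x. Each occurrence of y therefore brings in a y' = dy/dx via the chain rule.

With F(x, y) equal to the left-hand side minus the right, differentiate F term by term:
  d/dx[x^2] = 2x
  d/dx[y^2] = 2y·y'
  d/dx[-4] = 0
Adding these up, d/dx[F] = 0 becomes
  (2x) + (2y)·y' = 0,
so isolating y',
  dy/dx = -(2x)/(2y) = -x/y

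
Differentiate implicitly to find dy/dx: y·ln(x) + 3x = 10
Differentiate the relation implicitly: treat y = y(x) and apply the chain rule, so every y-derivative picks up a y' = dy/dx factor.

With everything moved to the left-hand side, differentiate term by term:
  d/dx[3x] = 3
  d/dx[y·ln(x)] = y'·ln(x) + y/x
  d/dx[-10] = 0

Separating the contributions that come from x directly and those that come through y:
  without y':      3 + y/x
  multiplying y':  ln(x)

so (3 + y/x) + (ln(x))·y' = 0, and therefore
  dy/dx = -(3 + y/x)/(ln(x))
        = -((3x + y)/x)/(ln(x)) = (-3x - y)/(x·ln(x))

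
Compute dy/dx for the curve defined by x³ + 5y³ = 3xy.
Differentiate both sides with respect to x, treating y as y(x). By the chain rule, any term containing y contributes a factor of y' = dy/dx when we differentiate it.

Move every term to one side and write the relation as F(x, y) = 0. Term by term,
  d/dx[x^3] = 3x^2
  d/dx[-3xy] = -3x·y' - 3y
  d/dx[5y^3] = 15y^2·y'

The pieces without y' make up ∂F/∂x and the coefficient of y' is ∂F/∂y:
  ∂F/∂x = 3x^2 - 3y,
  ∂F/∂y = -3x + 15y^2.

Since d/dx[F] = ∂F/∂x + (∂F/∂y)·y' = 0, solve for y':
  (∂F/∂y)·y' = -∂F/∂x
  dy/dx = -(∂F/∂x)/(∂F/∂y) = -(3x^2 - 3y)/(-3x + 15y^2) = (x^2 - y)/(x - 5y^2)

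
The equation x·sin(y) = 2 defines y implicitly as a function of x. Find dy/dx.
Take d/dx of both sides. Since y is implicitly a function of x, the chain rule attaches a y' = dy/dx factor whenever we differentiate through y.

Set F(x, y) = (left side) − (right side), so the curve is F = 0. Differentiating each term of F:
  d/dx[x·sin(y)] = x·y'·cos(y) + sin(y)
  d/dx[-2] = 0

Collecting, the y'-free part is the partial derivative in x and the y' coefficient is the partial derivative in y:
  ∂F/∂x = sin(y)
  ∂F/∂y = x·cos(y)

so d/dx[F(x, y(x))] = ∂F/∂x + (∂F/∂y)·y' = 0. Rearranging,
  dy/dx = -(∂F/∂x)/(∂F/∂y) = -(sin(y))/(x·cos(y)) = -tan(y)/x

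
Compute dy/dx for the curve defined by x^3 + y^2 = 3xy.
Differentiate both sides with respect to x, treating y as y(x). By the chain rule, any term containing y contributes a factor of y' = dy/dx when we differentiate it.

Move every term to one side and write the relation as F(x, y) = 0. Term by term,
  d/dx[x^3] = 3x^2
  d/dx[-3xy] = -3x·y' - 3y
  d/dx[y^2] = 2y·y'

The pieces without y' make up ∂F/∂x and the coefficient of y' is ∂F/∂y:
  ∂F/∂x = 3x^2 - 3y,
  ∂F/∂y = -3x + 2y.

Since d/dx[F] = ∂F/∂x + (∂F/∂y)·y' = 0, solve for y':
  (∂F/∂y)·y' = -∂F/∂x
  dy/dx = -(∂F/∂x)/(∂F/∂y) = -(3x^2 - 3y)/(-3x + 2y) = 3(x^2 - y)/(3x - 2y)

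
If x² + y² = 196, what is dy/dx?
Differentiate both sides with respect to x, treating y as y(x). By the chain rule, any term containing y contributes a factor of y' = dy/dx when we differentiate it.

Move every term to one side and write the relation as F(x, y) = 0. Term by term,
  d/dx[x^2] = 2x
  d/dx[y^2] = 2y·y'
  d/dx[-196] = 0

The pieces without y' make up ∂F/∂x and the coefficient of y' is ∂F/∂y:
  ∂F/∂x = 2x,
  ∂F/∂y = 2y.

Since d/dx[F] = ∂F/∂x + (∂F/∂y)·y' = 0, solve for y':
  (∂F/∂y)·y' = -∂F/∂x
  dy/dx = -(∂F/∂x)/(∂F/∂y) = -(2x)/(2y) = -x/y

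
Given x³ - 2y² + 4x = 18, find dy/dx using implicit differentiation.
Take d/dx of both sides. Since y is implicitly a function of x, the chain rule attaches a y' = dy/dx factor whenever we differentiate through y.

Set F(x, y) = (left side) − (right side), so the curve is F = 0. Differentiating each term of F:
  d/dx[x^3] = 3x^2
  d/dx[4x] = 4
  d/dx[-2y^2] = -4y·y'
  d/dx[-18] = 0

Collecting, the y'-free part is the partial derivative in x and the y' coefficient is the partial derivative in y:
  ∂F/∂x = 3x^2 + 4
  ∂F/∂y = -4y

so d/dx[F(x, y(x))] = ∂F/∂x + (∂F/∂y)·y' = 0. Rearranging,
  dy/dx = -(∂F/∂x)/(∂F/∂y) = -(3x^2 + 4)/(-4y) = (3x^2 + 4)/(4y)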